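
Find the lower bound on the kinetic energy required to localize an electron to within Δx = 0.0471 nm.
4.294 eV

Localizing a particle requires giving it sufficient momentum uncertainty:

1. From uncertainty principle: Δp ≥ ℏ/(2Δx)
   Δp_min = (1.055e-34 J·s) / (2 × 4.710e-11 m)
   Δp_min = 1.120e-24 kg·m/s

2. This momentum uncertainty corresponds to kinetic energy:
   KE ≈ (Δp)²/(2m) = (1.120e-24)²/(2 × 9.109e-31 kg)
   KE = 6.879e-19 J = 4.294 eV

Tighter localization requires more energy.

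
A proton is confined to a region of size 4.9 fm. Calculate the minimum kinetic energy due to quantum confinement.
216.054 keV

Using the uncertainty principle:

1. Position uncertainty: Δx ≈ 4.900e-15 m
2. Minimum momentum uncertainty: Δp = ℏ/(2Δx) = 1.076e-20 kg·m/s
3. Minimum kinetic energy:
   KE = (Δp)²/(2m) = (1.076e-20)²/(2 × 1.673e-27 kg)
   KE = 3.462e-14 J = 216.054 keV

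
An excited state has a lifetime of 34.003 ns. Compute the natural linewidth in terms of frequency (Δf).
2.340 MHz

Using the energy-time uncertainty principle and E = hf:
ΔEΔt ≥ ℏ/2
hΔf·Δt ≥ ℏ/2

The minimum frequency uncertainty is:
Δf = ℏ/(2hτ) = 1/(4πτ)
Δf = 1/(4π × 3.400e-08 s)
Δf = 2.340e+06 Hz = 2.340 MHz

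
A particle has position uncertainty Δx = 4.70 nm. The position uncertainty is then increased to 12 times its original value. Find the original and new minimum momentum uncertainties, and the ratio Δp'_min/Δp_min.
Original Δp_min = 1.122 × 10^-26 kg·m/s; new Δp'_min = 9.349 × 10^-28 kg·m/s; ratio Δp'_min/Δp_min = 1/12.

From the uncertainty principle ΔxΔp ≥ ℏ/2, the minimum momentum uncertainty is Δp_min = ℏ/(2Δx).

Original (Δx = 4.70 nm = 4.700e-09 m):
Δp_min = (1.055e-34 J·s)/(2 × 4.700e-09 m) = 1.122e-26 kg·m/s

When Δx → 12Δx:
Δp'_min = ℏ/(2 × 12Δx) = (1/12) × ℏ/(2Δx) = (1/12) × Δp_min
Δp'_min = 1/12 × 1.122e-26 kg·m/s = 9.349e-28 kg·m/s

Since Δp_min ∝ 1/Δx, when Δx is increased to 12 times its original value, Δp_min decreases to 1/12 of its original value.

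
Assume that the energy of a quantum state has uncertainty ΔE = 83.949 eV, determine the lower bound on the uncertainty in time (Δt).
3.920 as

Using the energy-time uncertainty principle:
ΔEΔt ≥ ℏ/2

The minimum uncertainty in time is:
Δt_min = ℏ/(2ΔE)
Δt_min = (1.055e-34 J·s) / (2 × 1.345e-17 J)
Δt_min = 3.920e-18 s = 3.920 as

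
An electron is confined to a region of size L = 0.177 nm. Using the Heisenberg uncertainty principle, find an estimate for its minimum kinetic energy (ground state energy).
304.030 meV

Using the uncertainty principle to estimate ground state energy:

1. The position uncertainty is approximately the confinement size:
   Δx ≈ L = 1.770e-10 m

2. From ΔxΔp ≥ ℏ/2, the minimum momentum uncertainty is:
   Δp ≈ ℏ/(2L) = 2.979e-25 kg·m/s

3. The kinetic energy is approximately:
   KE ≈ (Δp)²/(2m) = (2.979e-25)²/(2 × 9.109e-31 kg)
   KE ≈ 4.871e-20 J = 304.030 meV

This is an order-of-magnitude estimate of the ground state energy.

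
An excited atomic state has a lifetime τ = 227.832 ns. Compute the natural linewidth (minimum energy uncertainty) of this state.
1.445 neV

Using the energy-time uncertainty principle:
ΔEΔt ≥ ℏ/2

The lifetime τ represents the time uncertainty Δt.
The natural linewidth (minimum energy uncertainty) is:

ΔE = ℏ/(2τ)
ΔE = (1.055e-34 J·s) / (2 × 2.278e-07 s)
ΔE = 2.314e-28 J = 1.445 neV

This natural linewidth limits the precision of spectroscopic measurements.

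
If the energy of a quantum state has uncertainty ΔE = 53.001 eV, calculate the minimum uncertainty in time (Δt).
6.209 as

Using the energy-time uncertainty principle:
ΔEΔt ≥ ℏ/2

The minimum uncertainty in time is:
Δt_min = ℏ/(2ΔE)
Δt_min = (1.055e-34 J·s) / (2 × 8.492e-18 J)
Δt_min = 6.209e-18 s = 6.209 as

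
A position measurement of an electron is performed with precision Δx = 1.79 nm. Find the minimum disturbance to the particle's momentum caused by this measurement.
2.946 × 10^-26 kg·m/s

The uncertainty principle implies that measuring position disturbs momentum:
ΔxΔp ≥ ℏ/2

When we measure position with precision Δx, we necessarily introduce a momentum uncertainty:
Δp ≥ ℏ/(2Δx)
Δp_min = (1.055e-34 J·s) / (2 × 1.790e-09 m)
Δp_min = 2.946e-26 kg·m/s

The more precisely we measure position, the greater the momentum disturbance.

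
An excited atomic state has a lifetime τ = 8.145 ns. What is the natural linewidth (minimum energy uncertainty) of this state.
40.406 neV

Using the energy-time uncertainty principle:
ΔEΔt ≥ ℏ/2

The lifetime τ represents the time uncertainty Δt.
The natural linewidth (minimum energy uncertainty) is:

ΔE = ℏ/(2τ)
ΔE = (1.055e-34 J·s) / (2 × 8.145e-09 s)
ΔE = 6.474e-27 J = 40.406 neV

This natural linewidth limits the precision of spectroscopic measurements.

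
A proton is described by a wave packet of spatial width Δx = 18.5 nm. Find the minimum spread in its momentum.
2.850 × 10^-27 kg·m/s

For a wave packet, the spatial width Δx and momentum spread Δp are related by the uncertainty principle:
ΔxΔp ≥ ℏ/2

The minimum momentum spread is:
Δp_min = ℏ/(2Δx)
Δp_min = (1.055e-34 J·s) / (2 × 1.850e-08 m)
Δp_min = 2.850e-27 kg·m/s

A wave packet cannot have both a well-defined position and well-defined momentum.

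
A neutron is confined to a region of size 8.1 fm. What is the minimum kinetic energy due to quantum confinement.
78.956 keV

Using the uncertainty principle:

1. Position uncertainty: Δx ≈ 8.100e-15 m
2. Minimum momentum uncertainty: Δp = ℏ/(2Δx) = 6.510e-21 kg·m/s
3. Minimum kinetic energy:
   KE = (Δp)²/(2m) = (6.510e-21)²/(2 × 1.675e-27 kg)
   KE = 1.265e-14 J = 78.956 keV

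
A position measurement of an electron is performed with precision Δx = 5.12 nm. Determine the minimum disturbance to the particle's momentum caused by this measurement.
1.030 × 10^-26 kg·m/s

The uncertainty principle implies that measuring position disturbs momentum:
ΔxΔp ≥ ℏ/2

When we measure position with precision Δx, we necessarily introduce a momentum uncertainty:
Δp ≥ ℏ/(2Δx)
Δp_min = (1.055e-34 J·s) / (2 × 5.120e-09 m)
Δp_min = 1.030e-26 kg·m/s

The more precisely we measure position, the greater the momentum disturbance.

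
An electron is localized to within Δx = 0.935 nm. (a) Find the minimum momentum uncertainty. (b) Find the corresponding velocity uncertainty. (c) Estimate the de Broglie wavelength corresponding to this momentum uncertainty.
(a) Δp_min = 5.639 × 10^-26 kg·m/s
(b) Δv_min = 61.908 km/s
(c) λ_dB = 11.750 nm

Step-by-step:

(a) From the uncertainty principle:
Δp_min = ℏ/(2Δx) = (1.055e-34 J·s)/(2 × 9.350e-10 m) = 5.639e-26 kg·m/s

(b) The velocity uncertainty:
Δv = Δp/m = (5.639e-26 kg·m/s)/(9.109e-31 kg) = 6.191e+04 m/s = 61.908 km/s

(c) The de Broglie wavelength for this momentum:
λ = h/p = (6.626e-34 J·s)/(5.639e-26 kg·m/s) = 1.175e-08 m = 11.750 nm

Note: The de Broglie wavelength is comparable to the localization size, as expected from wave-particle duality.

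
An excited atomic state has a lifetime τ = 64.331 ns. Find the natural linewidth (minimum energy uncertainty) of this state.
5.116 neV

Using the energy-time uncertainty principle:
ΔEΔt ≥ ℏ/2

The lifetime τ represents the time uncertainty Δt.
The natural linewidth (minimum energy uncertainty) is:

ΔE = ℏ/(2τ)
ΔE = (1.055e-34 J·s) / (2 × 6.433e-08 s)
ΔE = 8.196e-28 J = 5.116 neV

This natural linewidth limits the precision of spectroscopic measurements.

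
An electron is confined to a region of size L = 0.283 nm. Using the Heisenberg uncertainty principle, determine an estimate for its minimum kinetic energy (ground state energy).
118.930 meV

Using the uncertainty principle to estimate ground state energy:

1. The position uncertainty is approximately the confinement size:
   Δx ≈ L = 2.830e-10 m

2. From ΔxΔp ≥ ℏ/2, the minimum momentum uncertainty is:
   Δp ≈ ℏ/(2L) = 1.863e-25 kg·m/s

3. The kinetic energy is approximately:
   KE ≈ (Δp)²/(2m) = (1.863e-25)²/(2 × 9.109e-31 kg)
   KE ≈ 1.905e-20 J = 118.930 meV

This is an order-of-magnitude estimate of the ground state energy.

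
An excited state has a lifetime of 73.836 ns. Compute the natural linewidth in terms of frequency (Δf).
1.078 MHz

Using the energy-time uncertainty principle and E = hf:
ΔEΔt ≥ ℏ/2
hΔf·Δt ≥ ℏ/2

The minimum frequency uncertainty is:
Δf = ℏ/(2hτ) = 1/(4πτ)
Δf = 1/(4π × 7.384e-08 s)
Δf = 1.078e+06 Hz = 1.078 MHz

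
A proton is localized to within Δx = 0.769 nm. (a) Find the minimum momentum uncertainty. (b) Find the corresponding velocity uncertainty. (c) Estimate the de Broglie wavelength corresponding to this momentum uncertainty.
(a) Δp_min = 6.857 × 10^-26 kg·m/s
(b) Δv_min = 40.994 m/s
(c) λ_dB = 9.664 nm

Step-by-step:

(a) From the uncertainty principle:
Δp_min = ℏ/(2Δx) = (1.055e-34 J·s)/(2 × 7.690e-10 m) = 6.857e-26 kg·m/s

(b) The velocity uncertainty:
Δv = Δp/m = (6.857e-26 kg·m/s)/(1.673e-27 kg) = 4.099e+01 m/s = 40.994 m/s

(c) The de Broglie wavelength for this momentum:
λ = h/p = (6.626e-34 J·s)/(6.857e-26 kg·m/s) = 9.664e-09 m = 9.664 nm

Note: The de Broglie wavelength is comparable to the localization size, as expected from wave-particle duality.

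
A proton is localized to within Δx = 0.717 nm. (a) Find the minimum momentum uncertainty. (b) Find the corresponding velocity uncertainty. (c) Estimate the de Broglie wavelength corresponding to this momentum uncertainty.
(a) Δp_min = 7.354 × 10^-26 kg·m/s
(b) Δv_min = 43.967 m/s
(c) λ_dB = 9.010 nm

Step-by-step:

(a) From the uncertainty principle:
Δp_min = ℏ/(2Δx) = (1.055e-34 J·s)/(2 × 7.170e-10 m) = 7.354e-26 kg·m/s

(b) The velocity uncertainty:
Δv = Δp/m = (7.354e-26 kg·m/s)/(1.673e-27 kg) = 4.397e+01 m/s = 43.967 m/s

(c) The de Broglie wavelength for this momentum:
λ = h/p = (6.626e-34 J·s)/(7.354e-26 kg·m/s) = 9.010e-09 m = 9.010 nm

Note: The de Broglie wavelength is comparable to the localization size, as expected from wave-particle duality.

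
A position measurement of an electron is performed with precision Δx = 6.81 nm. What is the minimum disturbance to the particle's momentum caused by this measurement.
7.743 × 10^-27 kg·m/s

The uncertainty principle implies that measuring position disturbs momentum:
ΔxΔp ≥ ℏ/2

When we measure position with precision Δx, we necessarily introduce a momentum uncertainty:
Δp ≥ ℏ/(2Δx)
Δp_min = (1.055e-34 J·s) / (2 × 6.810e-09 m)
Δp_min = 7.743e-27 kg·m/s

The more precisely we measure position, the greater the momentum disturbance.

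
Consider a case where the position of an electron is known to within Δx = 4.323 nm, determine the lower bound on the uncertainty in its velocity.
13.390 km/s

Using the Heisenberg uncertainty principle and Δp = mΔv:
ΔxΔp ≥ ℏ/2
Δx(mΔv) ≥ ℏ/2

The minimum uncertainty in velocity is:
Δv_min = ℏ/(2mΔx)
Δv_min = (1.055e-34 J·s) / (2 × 9.109e-31 kg × 4.323e-09 m)
Δv_min = 1.339e+04 m/s = 13.390 km/s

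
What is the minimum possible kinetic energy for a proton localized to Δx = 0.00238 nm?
915.799 meV

Localizing a particle requires giving it sufficient momentum uncertainty:

1. From uncertainty principle: Δp ≥ ℏ/(2Δx)
   Δp_min = (1.055e-34 J·s) / (2 × 2.380e-12 m)
   Δp_min = 2.215e-23 kg·m/s

2. This momentum uncertainty corresponds to kinetic energy:
   KE ≈ (Δp)²/(2m) = (2.215e-23)²/(2 × 1.673e-27 kg)
   KE = 1.467e-19 J = 915.799 meV

Tighter localization requires more energy.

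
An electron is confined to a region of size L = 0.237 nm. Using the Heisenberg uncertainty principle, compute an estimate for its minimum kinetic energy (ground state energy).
169.577 meV

Using the uncertainty principle to estimate ground state energy:

1. The position uncertainty is approximately the confinement size:
   Δx ≈ L = 2.370e-10 m

2. From ΔxΔp ≥ ℏ/2, the minimum momentum uncertainty is:
   Δp ≈ ℏ/(2L) = 2.225e-25 kg·m/s

3. The kinetic energy is approximately:
   KE ≈ (Δp)²/(2m) = (2.225e-25)²/(2 × 9.109e-31 kg)
   KE ≈ 2.717e-20 J = 169.577 meV

This is an order-of-magnitude estimate of the ground state energy.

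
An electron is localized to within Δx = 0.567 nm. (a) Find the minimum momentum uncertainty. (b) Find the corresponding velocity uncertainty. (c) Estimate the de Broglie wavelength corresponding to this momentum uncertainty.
(a) Δp_min = 9.300 × 10^-26 kg·m/s
(b) Δv_min = 102.088 km/s
(c) λ_dB = 7.125 nm

Step-by-step:

(a) From the uncertainty principle:
Δp_min = ℏ/(2Δx) = (1.055e-34 J·s)/(2 × 5.670e-10 m) = 9.300e-26 kg·m/s

(b) The velocity uncertainty:
Δv = Δp/m = (9.300e-26 kg·m/s)/(9.109e-31 kg) = 1.021e+05 m/s = 102.088 km/s

(c) The de Broglie wavelength for this momentum:
λ = h/p = (6.626e-34 J·s)/(9.300e-26 kg·m/s) = 7.125e-09 m = 7.125 nm

Note: The de Broglie wavelength is comparable to the localization size, as expected from wave-particle duality.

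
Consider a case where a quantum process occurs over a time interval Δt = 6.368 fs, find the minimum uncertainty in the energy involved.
51.681 meV

Using the energy-time uncertainty principle:
ΔEΔt ≥ ℏ/2

The minimum uncertainty in energy is:
ΔE_min = ℏ/(2Δt)
ΔE_min = (1.055e-34 J·s) / (2 × 6.368e-15 s)
ΔE_min = 8.280e-21 J = 51.681 meV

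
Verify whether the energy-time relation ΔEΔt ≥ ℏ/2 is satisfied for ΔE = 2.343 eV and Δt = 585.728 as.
Yes, it satisfies the uncertainty relation.

Calculate the product ΔEΔt:
ΔE = 2.343 eV = 3.754e-19 J
ΔEΔt = (3.754e-19 J) × (5.857e-16 s)
ΔEΔt = 2.199e-34 J·s

Compare to the minimum allowed value ℏ/2:
ℏ/2 = 5.273e-35 J·s

Since ΔEΔt = 2.199e-34 J·s ≥ 5.273e-35 J·s = ℏ/2,
this satisfies the uncertainty relation.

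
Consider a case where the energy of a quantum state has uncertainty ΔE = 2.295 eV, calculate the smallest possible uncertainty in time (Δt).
143.401 as

Using the energy-time uncertainty principle:
ΔEΔt ≥ ℏ/2

The minimum uncertainty in time is:
Δt_min = ℏ/(2ΔE)
Δt_min = (1.055e-34 J·s) / (2 × 3.677e-19 J)
Δt_min = 1.434e-16 s = 143.401 as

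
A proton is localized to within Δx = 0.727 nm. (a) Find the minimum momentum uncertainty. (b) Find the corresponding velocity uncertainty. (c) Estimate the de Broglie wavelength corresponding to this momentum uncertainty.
(a) Δp_min = 7.253 × 10^-26 kg·m/s
(b) Δv_min = 43.362 m/s
(c) λ_dB = 9.136 nm

Step-by-step:

(a) From the uncertainty principle:
Δp_min = ℏ/(2Δx) = (1.055e-34 J·s)/(2 × 7.270e-10 m) = 7.253e-26 kg·m/s

(b) The velocity uncertainty:
Δv = Δp/m = (7.253e-26 kg·m/s)/(1.673e-27 kg) = 4.336e+01 m/s = 43.362 m/s

(c) The de Broglie wavelength for this momentum:
λ = h/p = (6.626e-34 J·s)/(7.253e-26 kg·m/s) = 9.136e-09 m = 9.136 nm

Note: The de Broglie wavelength is comparable to the localization size, as expected from wave-particle duality.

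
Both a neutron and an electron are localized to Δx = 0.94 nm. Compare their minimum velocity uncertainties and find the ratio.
The electron has the larger minimum velocity uncertainty, by a ratio of 1838.7.

For both particles, Δp_min = ℏ/(2Δx) = 5.609e-26 kg·m/s (same for both).

The velocity uncertainty is Δv = Δp/m:
- neutron: Δv = 5.609e-26 / 1.675e-27 = 3.349e+01 m/s = 33.491 m/s
- electron: Δv = 5.609e-26 / 9.109e-31 = 6.158e+04 m/s = 61.579 km/s

Ratio: 6.158e+04 / 3.349e+01 = 1838.7

The lighter particle has larger velocity uncertainty because Δv ∝ 1/m.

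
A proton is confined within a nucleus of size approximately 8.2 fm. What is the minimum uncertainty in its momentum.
6.430 × 10^-21 kg·m/s

Using the Heisenberg uncertainty principle:
ΔxΔp ≥ ℏ/2

With Δx ≈ L = 8.200e-15 m (the confinement size):
Δp_min = ℏ/(2Δx)
Δp_min = (1.055e-34 J·s) / (2 × 8.200e-15 m)
Δp_min = 6.430e-21 kg·m/s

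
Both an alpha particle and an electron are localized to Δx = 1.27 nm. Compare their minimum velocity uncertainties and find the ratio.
The electron has the larger minimum velocity uncertainty, by a ratio of 7294.3.

For both particles, Δp_min = ℏ/(2Δx) = 4.152e-26 kg·m/s (same for both).

The velocity uncertainty is Δv = Δp/m:
- alpha particle: Δv = 4.152e-26 / 6.645e-27 = 6.248e+00 m/s = 6.248 m/s
- electron: Δv = 4.152e-26 / 9.109e-31 = 4.558e+04 m/s = 45.578 km/s

Ratio: 4.558e+04 / 6.248e+00 = 7294.3

The lighter particle has larger velocity uncertainty because Δv ∝ 1/m.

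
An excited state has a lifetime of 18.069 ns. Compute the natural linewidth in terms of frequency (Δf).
4.404 MHz

Using the energy-time uncertainty principle and E = hf:
ΔEΔt ≥ ℏ/2
hΔf·Δt ≥ ℏ/2

The minimum frequency uncertainty is:
Δf = ℏ/(2hτ) = 1/(4πτ)
Δf = 1/(4π × 1.807e-08 s)
Δf = 4.404e+06 Hz = 4.404 MHz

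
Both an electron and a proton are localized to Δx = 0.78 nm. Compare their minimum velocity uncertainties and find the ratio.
The electron has the larger minimum velocity uncertainty, by a ratio of 1836.2.

For both particles, Δp_min = ℏ/(2Δx) = 6.760e-26 kg·m/s (same for both).

The velocity uncertainty is Δv = Δp/m:
- electron: Δv = 6.760e-26 / 9.109e-31 = 7.421e+04 m/s = 74.210 km/s
- proton: Δv = 6.760e-26 / 1.673e-27 = 4.042e+01 m/s = 40.416 m/s

Ratio: 7.421e+04 / 4.042e+01 = 1836.2

The lighter particle has larger velocity uncertainty because Δv ∝ 1/m.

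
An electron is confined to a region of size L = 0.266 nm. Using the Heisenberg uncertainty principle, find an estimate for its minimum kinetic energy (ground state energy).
134.617 meV

Using the uncertainty principle to estimate ground state energy:

1. The position uncertainty is approximately the confinement size:
   Δx ≈ L = 2.660e-10 m

2. From ΔxΔp ≥ ℏ/2, the minimum momentum uncertainty is:
   Δp ≈ ℏ/(2L) = 1.982e-25 kg·m/s

3. The kinetic energy is approximately:
   KE ≈ (Δp)²/(2m) = (1.982e-25)²/(2 × 9.109e-31 kg)
   KE ≈ 2.157e-20 J = 134.617 meV

This is an order-of-magnitude estimate of the ground state energy.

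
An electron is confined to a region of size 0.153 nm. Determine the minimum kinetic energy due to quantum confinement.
406.893 meV

Using the uncertainty principle:

1. Position uncertainty: Δx ≈ 1.530e-10 m
2. Minimum momentum uncertainty: Δp = ℏ/(2Δx) = 3.446e-25 kg·m/s
3. Minimum kinetic energy:
   KE = (Δp)²/(2m) = (3.446e-25)²/(2 × 9.109e-31 kg)
   KE = 6.519e-20 J = 406.893 meV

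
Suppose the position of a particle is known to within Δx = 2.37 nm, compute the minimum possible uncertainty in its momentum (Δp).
2.225 × 10^-26 kg·m/s

Using the Heisenberg uncertainty principle:
ΔxΔp ≥ ℏ/2

The minimum uncertainty in momentum is:
Δp_min = ℏ/(2Δx)
Δp_min = (1.055e-34 J·s) / (2 × 2.370e-09 m)
Δp_min = 2.225e-26 kg·m/s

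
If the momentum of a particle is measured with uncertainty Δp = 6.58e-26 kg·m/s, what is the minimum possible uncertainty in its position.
801.346 pm

Using the Heisenberg uncertainty principle:
ΔxΔp ≥ ℏ/2

The minimum uncertainty in position is:
Δx_min = ℏ/(2Δp)
Δx_min = (1.055e-34 J·s) / (2 × 6.580e-26 kg·m/s)
Δx_min = 8.013e-10 m = 801.346 pm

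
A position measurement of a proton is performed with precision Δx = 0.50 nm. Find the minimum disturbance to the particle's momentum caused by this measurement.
1.055 × 10^-25 kg·m/s

The uncertainty principle implies that measuring position disturbs momentum:
ΔxΔp ≥ ℏ/2

When we measure position with precision Δx, we necessarily introduce a momentum uncertainty:
Δp ≥ ℏ/(2Δx)
Δp_min = (1.055e-34 J·s) / (2 × 5.000e-10 m)
Δp_min = 1.055e-25 kg·m/s

The more precisely we measure position, the greater the momentum disturbance.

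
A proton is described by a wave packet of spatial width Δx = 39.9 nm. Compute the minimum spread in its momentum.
1.322 × 10^-27 kg·m/s

For a wave packet, the spatial width Δx and momentum spread Δp are related by the uncertainty principle:
ΔxΔp ≥ ℏ/2

The minimum momentum spread is:
Δp_min = ℏ/(2Δx)
Δp_min = (1.055e-34 J·s) / (2 × 3.990e-08 m)
Δp_min = 1.322e-27 kg·m/s

A wave packet cannot have both a well-defined position and well-defined momentum.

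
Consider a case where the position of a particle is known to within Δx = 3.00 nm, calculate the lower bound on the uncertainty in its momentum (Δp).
1.758 × 10^-26 kg·m/s

Using the Heisenberg uncertainty principle:
ΔxΔp ≥ ℏ/2

The minimum uncertainty in momentum is:
Δp_min = ℏ/(2Δx)
Δp_min = (1.055e-34 J·s) / (2 × 3.000e-09 m)
Δp_min = 1.758e-26 kg·m/s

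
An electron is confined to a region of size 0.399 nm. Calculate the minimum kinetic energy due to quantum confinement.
59.830 meV

Using the uncertainty principle:

1. Position uncertainty: Δx ≈ 3.990e-10 m
2. Minimum momentum uncertainty: Δp = ℏ/(2Δx) = 1.322e-25 kg·m/s
3. Minimum kinetic energy:
   KE = (Δp)²/(2m) = (1.322e-25)²/(2 × 9.109e-31 kg)
   KE = 9.586e-21 J = 59.830 meV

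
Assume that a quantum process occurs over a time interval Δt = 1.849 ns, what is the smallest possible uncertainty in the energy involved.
177.991 neV

Using the energy-time uncertainty principle:
ΔEΔt ≥ ℏ/2

The minimum uncertainty in energy is:
ΔE_min = ℏ/(2Δt)
ΔE_min = (1.055e-34 J·s) / (2 × 1.849e-09 s)
ΔE_min = 2.852e-26 J = 177.991 neV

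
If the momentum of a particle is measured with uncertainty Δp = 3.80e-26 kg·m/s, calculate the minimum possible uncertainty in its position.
1.388 nm

Using the Heisenberg uncertainty principle:
ΔxΔp ≥ ℏ/2

The minimum uncertainty in position is:
Δx_min = ℏ/(2Δp)
Δx_min = (1.055e-34 J·s) / (2 × 3.800e-26 kg·m/s)
Δx_min = 1.388e-09 m = 1.388 nm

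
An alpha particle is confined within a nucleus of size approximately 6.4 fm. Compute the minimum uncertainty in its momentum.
8.239 × 10^-21 kg·m/s

Using the Heisenberg uncertainty principle:
ΔxΔp ≥ ℏ/2

With Δx ≈ L = 6.400e-15 m (the confinement size):
Δp_min = ℏ/(2Δx)
Δp_min = (1.055e-34 J·s) / (2 × 6.400e-15 m)
Δp_min = 8.239e-21 kg·m/s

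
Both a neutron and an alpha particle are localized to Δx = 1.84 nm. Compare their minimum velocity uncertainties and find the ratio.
The neutron has the larger minimum velocity uncertainty, by a ratio of 4.0.

For both particles, Δp_min = ℏ/(2Δx) = 2.866e-26 kg·m/s (same for both).

The velocity uncertainty is Δv = Δp/m:
- neutron: Δv = 2.866e-26 / 1.675e-27 = 1.711e+01 m/s = 17.109 m/s
- alpha particle: Δv = 2.866e-26 / 6.645e-27 = 4.313e+00 m/s = 4.313 m/s

Ratio: 1.711e+01 / 4.313e+00 = 4.0

The lighter particle has larger velocity uncertainty because Δv ∝ 1/m.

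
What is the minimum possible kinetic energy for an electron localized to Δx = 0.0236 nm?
17.102 eV

Localizing a particle requires giving it sufficient momentum uncertainty:

1. From uncertainty principle: Δp ≥ ℏ/(2Δx)
   Δp_min = (1.055e-34 J·s) / (2 × 2.360e-11 m)
   Δp_min = 2.234e-24 kg·m/s

2. This momentum uncertainty corresponds to kinetic energy:
   KE ≈ (Δp)²/(2m) = (2.234e-24)²/(2 × 9.109e-31 kg)
   KE = 2.740e-18 J = 17.102 eV

Tighter localization requires more energy.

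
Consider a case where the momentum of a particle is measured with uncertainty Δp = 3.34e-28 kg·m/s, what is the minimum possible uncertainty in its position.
157.870 nm

Using the Heisenberg uncertainty principle:
ΔxΔp ≥ ℏ/2

The minimum uncertainty in position is:
Δx_min = ℏ/(2Δp)
Δx_min = (1.055e-34 J·s) / (2 × 3.340e-28 kg·m/s)
Δx_min = 1.579e-07 m = 157.870 nm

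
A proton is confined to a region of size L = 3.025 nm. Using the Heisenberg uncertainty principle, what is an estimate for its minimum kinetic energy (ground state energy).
566.896 neV

Using the uncertainty principle to estimate ground state energy:

1. The position uncertainty is approximately the confinement size:
   Δx ≈ L = 3.025e-09 m

2. From ΔxΔp ≥ ℏ/2, the minimum momentum uncertainty is:
   Δp ≈ ℏ/(2L) = 1.743e-26 kg·m/s

3. The kinetic energy is approximately:
   KE ≈ (Δp)²/(2m) = (1.743e-26)²/(2 × 1.673e-27 kg)
   KE ≈ 9.083e-26 J = 566.896 neV

This is an order-of-magnitude estimate of the ground state energy.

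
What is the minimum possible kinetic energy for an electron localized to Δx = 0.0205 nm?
22.665 eV

Localizing a particle requires giving it sufficient momentum uncertainty:

1. From uncertainty principle: Δp ≥ ℏ/(2Δx)
   Δp_min = (1.055e-34 J·s) / (2 × 2.050e-11 m)
   Δp_min = 2.572e-24 kg·m/s

2. This momentum uncertainty corresponds to kinetic energy:
   KE ≈ (Δp)²/(2m) = (2.572e-24)²/(2 × 9.109e-31 kg)
   KE = 3.631e-18 J = 22.665 eV

Tighter localization requires more energy.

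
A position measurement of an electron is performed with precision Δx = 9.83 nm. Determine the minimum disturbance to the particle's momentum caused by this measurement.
5.364 × 10^-27 kg·m/s

The uncertainty principle implies that measuring position disturbs momentum:
ΔxΔp ≥ ℏ/2

When we measure position with precision Δx, we necessarily introduce a momentum uncertainty:
Δp ≥ ℏ/(2Δx)
Δp_min = (1.055e-34 J·s) / (2 × 9.830e-09 m)
Δp_min = 5.364e-27 kg·m/s

The more precisely we measure position, the greater the momentum disturbance.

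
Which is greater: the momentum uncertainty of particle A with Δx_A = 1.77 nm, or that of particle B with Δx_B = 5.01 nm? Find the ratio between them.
Particle A has the larger minimum momentum uncertainty, by a factor of 2.83.

For each particle, the minimum momentum uncertainty is Δp_min = ℏ/(2Δx):

Particle A: Δp_A = ℏ/(2×1.770e-09 m) = 2.979e-26 kg·m/s
Particle B: Δp_B = ℏ/(2×5.010e-09 m) = 1.052e-26 kg·m/s

Ratio: Δp_A/Δp_B = 2.83

Since Δp_min ∝ 1/Δx, the particle with smaller position uncertainty (A) has larger momentum uncertainty.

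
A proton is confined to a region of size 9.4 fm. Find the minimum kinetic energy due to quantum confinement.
58.708 keV

Using the uncertainty principle:

1. Position uncertainty: Δx ≈ 9.400e-15 m
2. Minimum momentum uncertainty: Δp = ℏ/(2Δx) = 5.609e-21 kg·m/s
3. Minimum kinetic energy:
   KE = (Δp)²/(2m) = (5.609e-21)²/(2 × 1.673e-27 kg)
   KE = 9.406e-15 J = 58.708 keV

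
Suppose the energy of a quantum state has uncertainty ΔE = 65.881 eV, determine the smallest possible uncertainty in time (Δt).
4.995 as

Using the energy-time uncertainty principle:
ΔEΔt ≥ ℏ/2

The minimum uncertainty in time is:
Δt_min = ℏ/(2ΔE)
Δt_min = (1.055e-34 J·s) / (2 × 1.056e-17 J)
Δt_min = 4.995e-18 s = 4.995 as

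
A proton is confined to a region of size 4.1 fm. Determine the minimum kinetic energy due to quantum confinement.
308.593 keV

Using the uncertainty principle:

1. Position uncertainty: Δx ≈ 4.100e-15 m
2. Minimum momentum uncertainty: Δp = ℏ/(2Δx) = 1.286e-20 kg·m/s
3. Minimum kinetic energy:
   KE = (Δp)²/(2m) = (1.286e-20)²/(2 × 1.673e-27 kg)
   KE = 4.944e-14 J = 308.593 keV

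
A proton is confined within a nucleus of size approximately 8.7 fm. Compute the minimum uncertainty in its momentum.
6.061 × 10^-21 kg·m/s

Using the Heisenberg uncertainty principle:
ΔxΔp ≥ ℏ/2

With Δx ≈ L = 8.700e-15 m (the confinement size):
Δp_min = ℏ/(2Δx)
Δp_min = (1.055e-34 J·s) / (2 × 8.700e-15 m)
Δp_min = 6.061e-21 kg·m/s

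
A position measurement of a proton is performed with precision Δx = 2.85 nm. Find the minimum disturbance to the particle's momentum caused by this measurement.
1.850 × 10^-26 kg·m/s

The uncertainty principle implies that measuring position disturbs momentum:
ΔxΔp ≥ ℏ/2

When we measure position with precision Δx, we necessarily introduce a momentum uncertainty:
Δp ≥ ℏ/(2Δx)
Δp_min = (1.055e-34 J·s) / (2 × 2.850e-09 m)
Δp_min = 1.850e-26 kg·m/s

The more precisely we measure position, the greater the momentum disturbance.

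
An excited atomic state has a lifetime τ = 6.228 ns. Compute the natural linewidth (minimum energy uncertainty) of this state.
52.843 neV

Using the energy-time uncertainty principle:
ΔEΔt ≥ ℏ/2

The lifetime τ represents the time uncertainty Δt.
The natural linewidth (minimum energy uncertainty) is:

ΔE = ℏ/(2τ)
ΔE = (1.055e-34 J·s) / (2 × 6.228e-09 s)
ΔE = 8.466e-27 J = 52.843 neV

This natural linewidth limits the precision of spectroscopic measurements.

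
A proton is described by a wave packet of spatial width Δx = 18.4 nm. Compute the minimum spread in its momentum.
2.866 × 10^-27 kg·m/s

For a wave packet, the spatial width Δx and momentum spread Δp are related by the uncertainty principle:
ΔxΔp ≥ ℏ/2

The minimum momentum spread is:
Δp_min = ℏ/(2Δx)
Δp_min = (1.055e-34 J·s) / (2 × 1.840e-08 m)
Δp_min = 2.866e-27 kg·m/s

A wave packet cannot have both a well-defined position and well-defined momentum.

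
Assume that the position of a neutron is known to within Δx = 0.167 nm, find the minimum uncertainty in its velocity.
188.510 m/s

Using the Heisenberg uncertainty principle and Δp = mΔv:
ΔxΔp ≥ ℏ/2
Δx(mΔv) ≥ ℏ/2

The minimum uncertainty in velocity is:
Δv_min = ℏ/(2mΔx)
Δv_min = (1.055e-34 J·s) / (2 × 1.675e-27 kg × 1.670e-10 m)
Δv_min = 1.885e+02 m/s = 188.510 m/s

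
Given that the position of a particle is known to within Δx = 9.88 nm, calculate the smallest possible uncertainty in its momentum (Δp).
5.337 × 10^-27 kg·m/s

Using the Heisenberg uncertainty principle:
ΔxΔp ≥ ℏ/2

The minimum uncertainty in momentum is:
Δp_min = ℏ/(2Δx)
Δp_min = (1.055e-34 J·s) / (2 × 9.880e-09 m)
Δp_min = 5.337e-27 kg·m/s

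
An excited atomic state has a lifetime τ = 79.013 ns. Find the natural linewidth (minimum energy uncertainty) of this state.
4.165 neV

Using the energy-time uncertainty principle:
ΔEΔt ≥ ℏ/2

The lifetime τ represents the time uncertainty Δt.
The natural linewidth (minimum energy uncertainty) is:

ΔE = ℏ/(2τ)
ΔE = (1.055e-34 J·s) / (2 × 7.901e-08 s)
ΔE = 6.673e-28 J = 4.165 neV

This natural linewidth limits the precision of spectroscopic measurements.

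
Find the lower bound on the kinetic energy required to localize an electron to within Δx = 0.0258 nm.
14.309 eV

Localizing a particle requires giving it sufficient momentum uncertainty:

1. From uncertainty principle: Δp ≥ ℏ/(2Δx)
   Δp_min = (1.055e-34 J·s) / (2 × 2.580e-11 m)
   Δp_min = 2.044e-24 kg·m/s

2. This momentum uncertainty corresponds to kinetic energy:
   KE ≈ (Δp)²/(2m) = (2.044e-24)²/(2 × 9.109e-31 kg)
   KE = 2.293e-18 J = 14.309 eV

Tighter localization requires more energy.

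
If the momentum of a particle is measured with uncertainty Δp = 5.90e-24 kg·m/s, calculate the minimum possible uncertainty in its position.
8.937 pm

Using the Heisenberg uncertainty principle:
ΔxΔp ≥ ℏ/2

The minimum uncertainty in position is:
Δx_min = ℏ/(2Δp)
Δx_min = (1.055e-34 J·s) / (2 × 5.900e-24 kg·m/s)
Δx_min = 8.937e-12 m = 8.937 pm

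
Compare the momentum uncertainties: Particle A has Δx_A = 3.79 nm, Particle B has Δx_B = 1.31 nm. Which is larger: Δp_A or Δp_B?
Particle B has the larger minimum momentum uncertainty, by a factor of 2.89.

For each particle, the minimum momentum uncertainty is Δp_min = ℏ/(2Δx):

Particle A: Δp_A = ℏ/(2×3.790e-09 m) = 1.391e-26 kg·m/s
Particle B: Δp_B = ℏ/(2×1.310e-09 m) = 4.025e-26 kg·m/s

Ratio: Δp_B/Δp_A = 2.89

Since Δp_min ∝ 1/Δx, the particle with smaller position uncertainty (B) has larger momentum uncertainty.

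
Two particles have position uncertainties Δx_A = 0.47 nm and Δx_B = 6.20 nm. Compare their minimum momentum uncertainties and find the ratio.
Particle A has the larger minimum momentum uncertainty, by a factor of 13.19.

For each particle, the minimum momentum uncertainty is Δp_min = ℏ/(2Δx):

Particle A: Δp_A = ℏ/(2×4.700e-10 m) = 1.122e-25 kg·m/s
Particle B: Δp_B = ℏ/(2×6.200e-09 m) = 8.505e-27 kg·m/s

Ratio: Δp_A/Δp_B = 13.19

Since Δp_min ∝ 1/Δx, the particle with smaller position uncertainty (A) has larger momentum uncertainty.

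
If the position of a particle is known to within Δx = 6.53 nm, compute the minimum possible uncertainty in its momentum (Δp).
8.075 × 10^-27 kg·m/s

Using the Heisenberg uncertainty principle:
ΔxΔp ≥ ℏ/2

The minimum uncertainty in momentum is:
Δp_min = ℏ/(2Δx)
Δp_min = (1.055e-34 J·s) / (2 × 6.530e-09 m)
Δp_min = 8.075e-27 kg·m/s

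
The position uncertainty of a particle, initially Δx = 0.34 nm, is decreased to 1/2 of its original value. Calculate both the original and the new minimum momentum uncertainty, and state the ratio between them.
Original Δp_min = 1.551 × 10^-25 kg·m/s; new Δp'_min = 3.102 × 10^-25 kg·m/s; ratio Δp'_min/Δp_min = 2.

From the uncertainty principle ΔxΔp ≥ ℏ/2, the minimum momentum uncertainty is Δp_min = ℏ/(2Δx).

Original (Δx = 0.34 nm = 3.400e-10 m):
Δp_min = (1.055e-34 J·s)/(2 × 3.400e-10 m) = 1.551e-25 kg·m/s

When Δx → (1/2)Δx:
Δp'_min = ℏ/(2 × (1/2)Δx) = 2 × ℏ/(2Δx) = 2 × Δp_min
Δp'_min = 2 × 1.551e-25 kg·m/s = 3.102e-25 kg·m/s

Since Δp_min ∝ 1/Δx, when Δx is decreased to 1/2 of its original value, Δp_min increases to 2 times its original value.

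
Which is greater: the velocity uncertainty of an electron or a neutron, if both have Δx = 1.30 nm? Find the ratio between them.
The electron has the larger minimum velocity uncertainty, by a ratio of 1838.7.

For both particles, Δp_min = ℏ/(2Δx) = 4.056e-26 kg·m/s (same for both).

The velocity uncertainty is Δv = Δp/m:
- electron: Δv = 4.056e-26 / 9.109e-31 = 4.453e+04 m/s = 44.526 km/s
- neutron: Δv = 4.056e-26 / 1.675e-27 = 2.422e+01 m/s = 24.216 m/s

Ratio: 4.453e+04 / 2.422e+01 = 1838.7

The lighter particle has larger velocity uncertainty because Δv ∝ 1/m.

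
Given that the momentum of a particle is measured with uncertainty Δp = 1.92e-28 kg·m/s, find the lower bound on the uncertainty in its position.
274.628 nm

Using the Heisenberg uncertainty principle:
ΔxΔp ≥ ℏ/2

The minimum uncertainty in position is:
Δx_min = ℏ/(2Δp)
Δx_min = (1.055e-34 J·s) / (2 × 1.920e-28 kg·m/s)
Δx_min = 2.746e-07 m = 274.628 nm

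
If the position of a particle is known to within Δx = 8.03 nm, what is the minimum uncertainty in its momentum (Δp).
6.566 × 10^-27 kg·m/s

Using the Heisenberg uncertainty principle:
ΔxΔp ≥ ℏ/2

The minimum uncertainty in momentum is:
Δp_min = ℏ/(2Δx)
Δp_min = (1.055e-34 J·s) / (2 × 8.030e-09 m)
Δp_min = 6.566e-27 kg·m/s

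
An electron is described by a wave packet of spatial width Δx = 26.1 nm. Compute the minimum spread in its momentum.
2.020 × 10^-27 kg·m/s

For a wave packet, the spatial width Δx and momentum spread Δp are related by the uncertainty principle:
ΔxΔp ≥ ℏ/2

The minimum momentum spread is:
Δp_min = ℏ/(2Δx)
Δp_min = (1.055e-34 J·s) / (2 × 2.610e-08 m)
Δp_min = 2.020e-27 kg·m/s

A wave packet cannot have both a well-defined position and well-defined momentum.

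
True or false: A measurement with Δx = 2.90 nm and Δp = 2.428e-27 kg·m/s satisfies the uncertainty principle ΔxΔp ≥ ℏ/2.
No, it violates the uncertainty principle (impossible measurement).

Calculate the product ΔxΔp:
ΔxΔp = (2.900e-09 m) × (2.428e-27 kg·m/s)
ΔxΔp = 7.041e-36 J·s

Compare to the minimum allowed value ℏ/2:
ℏ/2 = 5.273e-35 J·s

Since ΔxΔp = 7.041e-36 J·s < 5.273e-35 J·s = ℏ/2,
the measurement violates the uncertainty principle.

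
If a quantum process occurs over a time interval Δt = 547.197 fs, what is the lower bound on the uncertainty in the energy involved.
601.440 μeV

Using the energy-time uncertainty principle:
ΔEΔt ≥ ℏ/2

The minimum uncertainty in energy is:
ΔE_min = ℏ/(2Δt)
ΔE_min = (1.055e-34 J·s) / (2 × 5.472e-13 s)
ΔE_min = 9.636e-23 J = 601.440 μeV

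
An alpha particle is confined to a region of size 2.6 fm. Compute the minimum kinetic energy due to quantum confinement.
193.167 keV

Using the uncertainty principle:

1. Position uncertainty: Δx ≈ 2.600e-15 m
2. Minimum momentum uncertainty: Δp = ℏ/(2Δx) = 2.028e-20 kg·m/s
3. Minimum kinetic energy:
   KE = (Δp)²/(2m) = (2.028e-20)²/(2 × 6.645e-27 kg)
   KE = 3.095e-14 J = 193.167 keV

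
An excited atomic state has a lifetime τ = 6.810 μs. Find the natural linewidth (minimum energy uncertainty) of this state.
48.327 peV

Using the energy-time uncertainty principle:
ΔEΔt ≥ ℏ/2

The lifetime τ represents the time uncertainty Δt.
The natural linewidth (minimum energy uncertainty) is:

ΔE = ℏ/(2τ)
ΔE = (1.055e-34 J·s) / (2 × 6.810e-06 s)
ΔE = 7.743e-30 J = 48.327 peV

This natural linewidth limits the precision of spectroscopic measurements.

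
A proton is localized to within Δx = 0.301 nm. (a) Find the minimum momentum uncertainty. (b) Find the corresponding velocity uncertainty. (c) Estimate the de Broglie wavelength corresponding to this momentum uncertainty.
(a) Δp_min = 1.752 × 10^-25 kg·m/s
(b) Δv_min = 104.733 m/s
(c) λ_dB = 3.782 nm

Step-by-step:

(a) From the uncertainty principle:
Δp_min = ℏ/(2Δx) = (1.055e-34 J·s)/(2 × 3.010e-10 m) = 1.752e-25 kg·m/s

(b) The velocity uncertainty:
Δv = Δp/m = (1.752e-25 kg·m/s)/(1.673e-27 kg) = 1.047e+02 m/s = 104.733 m/s

(c) The de Broglie wavelength for this momentum:
λ = h/p = (6.626e-34 J·s)/(1.752e-25 kg·m/s) = 3.782e-09 m = 3.782 nm

Note: The de Broglie wavelength is comparable to the localization size, as expected from wave-particle duality.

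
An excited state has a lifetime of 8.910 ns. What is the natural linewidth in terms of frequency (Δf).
8.931 MHz

Using the energy-time uncertainty principle and E = hf:
ΔEΔt ≥ ℏ/2
hΔf·Δt ≥ ℏ/2

The minimum frequency uncertainty is:
Δf = ℏ/(2hτ) = 1/(4πτ)
Δf = 1/(4π × 8.910e-09 s)
Δf = 8.931e+06 Hz = 8.931 MHz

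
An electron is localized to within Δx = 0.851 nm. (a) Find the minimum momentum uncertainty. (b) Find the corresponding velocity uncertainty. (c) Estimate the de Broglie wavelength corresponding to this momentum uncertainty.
(a) Δp_min = 6.196 × 10^-26 kg·m/s
(b) Δv_min = 68.019 km/s
(c) λ_dB = 10.694 nm

Step-by-step:

(a) From the uncertainty principle:
Δp_min = ℏ/(2Δx) = (1.055e-34 J·s)/(2 × 8.510e-10 m) = 6.196e-26 kg·m/s

(b) The velocity uncertainty:
Δv = Δp/m = (6.196e-26 kg·m/s)/(9.109e-31 kg) = 6.802e+04 m/s = 68.019 km/s

(c) The de Broglie wavelength for this momentum:
λ = h/p = (6.626e-34 J·s)/(6.196e-26 kg·m/s) = 1.069e-08 m = 10.694 nm

Note: The de Broglie wavelength is comparable to the localization size, as expected from wave-particle duality.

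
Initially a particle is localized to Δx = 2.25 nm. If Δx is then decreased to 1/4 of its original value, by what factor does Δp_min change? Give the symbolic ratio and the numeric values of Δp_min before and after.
Original Δp_min = 2.343 × 10^-26 kg·m/s; new Δp'_min = 9.374 × 10^-26 kg·m/s; ratio Δp'_min/Δp_min = 4.

From the uncertainty principle ΔxΔp ≥ ℏ/2, the minimum momentum uncertainty is Δp_min = ℏ/(2Δx).

Original (Δx = 2.25 nm = 2.250e-09 m):
Δp_min = (1.055e-34 J·s)/(2 × 2.250e-09 m) = 2.343e-26 kg·m/s

When Δx → (1/4)Δx:
Δp'_min = ℏ/(2 × (1/4)Δx) = 4 × ℏ/(2Δx) = 4 × Δp_min
Δp'_min = 4 × 2.343e-26 kg·m/s = 9.374e-26 kg·m/s

Since Δp_min ∝ 1/Δx, when Δx is decreased to 1/4 of its original value, Δp_min increases to 4 times its original value.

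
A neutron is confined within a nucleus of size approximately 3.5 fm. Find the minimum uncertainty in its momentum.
1.507 × 10^-20 kg·m/s

Using the Heisenberg uncertainty principle:
ΔxΔp ≥ ℏ/2

With Δx ≈ L = 3.500e-15 m (the confinement size):
Δp_min = ℏ/(2Δx)
Δp_min = (1.055e-34 J·s) / (2 × 3.500e-15 m)
Δp_min = 1.507e-20 kg·m/s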